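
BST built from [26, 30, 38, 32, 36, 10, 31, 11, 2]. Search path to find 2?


BST root = 26
Search for 2: compare at each node
Path: [26, 10, 2]


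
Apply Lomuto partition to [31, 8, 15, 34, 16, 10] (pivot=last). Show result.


Elements <= 10 go left of pivot.
Result: [8, 10, 15, 34, 16, 31], pivot at index 1


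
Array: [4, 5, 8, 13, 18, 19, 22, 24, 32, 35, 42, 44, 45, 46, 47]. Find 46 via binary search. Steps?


Search for 46:
[0,14] mid=7 arr[7]=24
[8,14] mid=11 arr[11]=44
[12,14] mid=13 arr[13]=46
Total: 3 comparisons


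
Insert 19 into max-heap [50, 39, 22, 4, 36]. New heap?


Append 19: [50, 39, 22, 4, 36, 19]
Bubble up: no swaps needed
Result: [50, 39, 22, 4, 36, 19]


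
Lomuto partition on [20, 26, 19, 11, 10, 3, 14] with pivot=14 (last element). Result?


Elements <= 14 go left of pivot.
Result: [11, 10, 3, 14, 26, 19, 20], pivot at index 3


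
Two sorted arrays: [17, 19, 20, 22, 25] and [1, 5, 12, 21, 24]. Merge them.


Compare heads, take smaller each step.
Merged: [1, 5, 12, 17, 19, 20, 21, 22, 24, 25]


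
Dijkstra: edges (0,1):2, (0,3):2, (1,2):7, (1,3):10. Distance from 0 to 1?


Dijkstra from 0:
Distances: {0: 0, 1: 2, 2: 9, 3: 2}
Shortest distance to 1 = 2, path = [0, 1]


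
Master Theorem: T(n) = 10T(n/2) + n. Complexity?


a=10, b=2, c=1. log_2(10)=3.322 > c=1. Case 1: O(n^log_b(a)) = O(n^3.322)
Complexity: O(n^3.322)


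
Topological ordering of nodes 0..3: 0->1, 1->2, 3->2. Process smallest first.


Kahn's algorithm, process smallest node first
Order: [0, 1, 3, 2]


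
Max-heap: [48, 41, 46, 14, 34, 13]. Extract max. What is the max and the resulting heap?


Max = 48
Replace root with last, heapify down
Resulting heap: [46, 41, 13, 14, 34]


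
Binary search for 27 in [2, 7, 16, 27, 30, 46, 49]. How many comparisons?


Search for 27:
[0,6] mid=3 arr[3]=27
Total: 1 comparisons


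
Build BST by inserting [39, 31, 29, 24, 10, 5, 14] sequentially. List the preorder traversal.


Root = 39; build tree by BST insertion.
Preorder traversal: [39, 31, 29, 24, 10, 5, 14]


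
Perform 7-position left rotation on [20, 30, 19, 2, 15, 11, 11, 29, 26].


Left rotate by 7: [29, 26, 20, 30, 19, 2, 15, 11, 11]


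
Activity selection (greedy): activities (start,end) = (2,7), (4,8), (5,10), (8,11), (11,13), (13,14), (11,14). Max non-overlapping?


Greedy: pick earliest-ending, then skip overlaps.
Selected (4 activities): [(2, 7), (8, 11), (11, 13), (13, 14)]


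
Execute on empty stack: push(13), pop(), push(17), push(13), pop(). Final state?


push(13) -> [13]
pop() returns 13 -> []
push(17) -> [17]
push(13) -> [17, 13]
pop() returns 13 -> [17]
Final stack (bottom to top): [17]


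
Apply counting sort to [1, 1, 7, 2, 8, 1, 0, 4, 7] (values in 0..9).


Count array: [1, 3, 1, 0, 1, 0, 0, 2, 1, 0]
Reconstruct: [0, 1, 1, 1, 2, 4, 7, 7, 8]


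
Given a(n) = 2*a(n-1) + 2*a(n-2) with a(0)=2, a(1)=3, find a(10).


Build bottom-up:
...a(8)=4000, a(9)=10928, a(10)=2*10928+2*4000=29856


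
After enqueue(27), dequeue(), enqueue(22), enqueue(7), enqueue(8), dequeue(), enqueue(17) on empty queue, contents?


enqueue(27) -> [27]
dequeue() returns 27 -> []
enqueue(22) -> [22]
enqueue(7) -> [22, 7]
enqueue(8) -> [22, 7, 8]
dequeue() returns 22 -> [7, 8]
enqueue(17) -> [7, 8, 17]
Final queue (front to back): [7, 8, 17]


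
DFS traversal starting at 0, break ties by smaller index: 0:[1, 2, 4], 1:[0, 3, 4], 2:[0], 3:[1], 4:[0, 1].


DFS stack-based: start with [0]
Visit order: [0, 1, 3, 4, 2]


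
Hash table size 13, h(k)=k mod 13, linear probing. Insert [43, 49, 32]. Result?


Insertions: 43->slot 4; 49->slot 10; 32->slot 6
Table: [None, None, None, None, 43, None, 32, None, None, None, 49, None, None]


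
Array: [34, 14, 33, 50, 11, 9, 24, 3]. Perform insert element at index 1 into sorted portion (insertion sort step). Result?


After one pass: [14, 34, 33, 50, 11, 9, 24, 3]


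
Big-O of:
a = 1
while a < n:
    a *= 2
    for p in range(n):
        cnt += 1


Per nesting level: O(log n) * O(n) = O(n log n)
Complexity: O(n log n)


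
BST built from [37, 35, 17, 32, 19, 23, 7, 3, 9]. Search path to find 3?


BST root = 37
Search for 3: compare at each node
Path: [37, 35, 17, 7, 3]


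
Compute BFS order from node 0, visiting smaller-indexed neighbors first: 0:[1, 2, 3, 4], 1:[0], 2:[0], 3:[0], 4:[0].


BFS queue: start with [0]
Visit order: [0, 1, 2, 3, 4]


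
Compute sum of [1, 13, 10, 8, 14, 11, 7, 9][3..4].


Prefix sums: [0, 1, 14, 24, 32, 46, 57, 64, 73]
Sum[3..4] = prefix[5] - prefix[3] = 46 - 24 = 22


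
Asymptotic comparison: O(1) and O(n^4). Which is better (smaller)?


constant grows slower than quartic
O(1) is asymptotically smaller; O(n^4) grows faster


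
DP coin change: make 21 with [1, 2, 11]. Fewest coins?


dp[0]=0; dp[i]=1+min(dp[i-c] for c in coins)
...dp[16]=4, dp[17]=4, dp[18]=5, dp[19]=5, dp[20]=6, dp[21]=6
Minimum coins for 21 = 6


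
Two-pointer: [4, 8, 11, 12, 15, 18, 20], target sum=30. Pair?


Two pointers: lo=0, hi=6
Found pair: (12, 18) summing to 30


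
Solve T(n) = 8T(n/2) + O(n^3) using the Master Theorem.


a=8, b=2, c=3. log_2(8)=3 = c=3. Case 2: O(n^c log n) = O(n^3 log n)
Complexity: O(n^3 log n)


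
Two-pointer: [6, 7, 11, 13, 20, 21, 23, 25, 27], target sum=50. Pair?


Two pointers: lo=0, hi=8
Found pair: (23, 27) summing to 50


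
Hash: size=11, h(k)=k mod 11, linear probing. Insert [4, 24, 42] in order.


Insertions: 4->slot 4; 24->slot 2; 42->slot 9
Table: [None, None, 24, None, 4, None, None, None, None, 42, None]


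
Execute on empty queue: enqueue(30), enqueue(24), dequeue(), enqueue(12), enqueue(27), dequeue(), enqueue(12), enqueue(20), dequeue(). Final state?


enqueue(30) -> [30]
enqueue(24) -> [30, 24]
dequeue() returns 30 -> [24]
enqueue(12) -> [24, 12]
enqueue(27) -> [24, 12, 27]
dequeue() returns 24 -> [12, 27]
enqueue(12) -> [12, 27, 12]
enqueue(20) -> [12, 27, 12, 20]
dequeue() returns 12 -> [27, 12, 20]
Final queue (front to back): [27, 12, 20]


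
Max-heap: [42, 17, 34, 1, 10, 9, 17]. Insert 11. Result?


Append 11: [42, 17, 34, 1, 10, 9, 17, 11]
Bubble up: swap idx 7(11) with idx 3(1)
Result: [42, 17, 34, 11, 10, 9, 17, 1]


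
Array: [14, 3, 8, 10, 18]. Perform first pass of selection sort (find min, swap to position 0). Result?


After one pass: [3, 14, 8, 10, 18]


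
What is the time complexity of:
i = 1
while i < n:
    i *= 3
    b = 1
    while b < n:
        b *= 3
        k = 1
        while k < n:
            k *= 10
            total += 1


Per nesting level: O(log n) * O(log n) * O(log n) = O((log n)^3)
Complexity: O((log n)^3)


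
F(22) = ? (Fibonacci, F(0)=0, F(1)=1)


F(n)=F(n-1)+F(n-2)
...F(20)=6765, F(21)=10946, F(22)=17711


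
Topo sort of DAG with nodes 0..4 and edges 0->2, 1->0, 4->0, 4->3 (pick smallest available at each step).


Kahn's algorithm, process smallest node first
Order: [1, 4, 0, 2, 3]


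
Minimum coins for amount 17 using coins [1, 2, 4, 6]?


dp[0]=0; dp[i]=1+min(dp[i-c] for c in coins)
...dp[12]=2, dp[13]=3, dp[14]=3, dp[15]=4, dp[16]=3, dp[17]=4
Minimum coins for 17 = 4


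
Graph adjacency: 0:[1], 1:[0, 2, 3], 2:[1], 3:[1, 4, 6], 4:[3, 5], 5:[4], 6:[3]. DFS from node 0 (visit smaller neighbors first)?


DFS stack-based: start with [0]
Visit order: [0, 1, 2, 3, 4, 5, 6]


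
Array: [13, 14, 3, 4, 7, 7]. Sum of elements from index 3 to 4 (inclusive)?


Prefix sums: [0, 13, 27, 30, 34, 41, 48]
Sum[3..4] = prefix[5] - prefix[3] = 41 - 30 = 11


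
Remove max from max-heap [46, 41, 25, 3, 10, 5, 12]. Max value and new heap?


Max = 46
Replace root with last, heapify down
Resulting heap: [41, 12, 25, 3, 10, 5]


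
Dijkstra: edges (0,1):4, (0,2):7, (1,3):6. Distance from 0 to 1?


Dijkstra from 0:
Distances: {0: 0, 1: 4, 2: 7, 3: 10}
Shortest distance to 1 = 4, path = [0, 1]


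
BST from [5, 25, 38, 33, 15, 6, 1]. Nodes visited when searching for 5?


BST root = 5
Search for 5: compare at each node
Path: [5]


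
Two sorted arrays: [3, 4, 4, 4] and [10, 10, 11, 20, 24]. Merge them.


Compare heads, take smaller each step.
Merged: [3, 4, 4, 4, 10, 10, 11, 20, 24]


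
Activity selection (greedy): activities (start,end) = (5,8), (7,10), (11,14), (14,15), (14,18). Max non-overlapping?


Greedy: pick earliest-ending, then skip overlaps.
Selected (3 activities): [(5, 8), (11, 14), (14, 15)]


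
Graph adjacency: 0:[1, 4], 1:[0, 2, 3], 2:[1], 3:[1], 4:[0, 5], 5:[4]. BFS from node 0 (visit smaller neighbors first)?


BFS queue: start with [0]
Visit order: [0, 1, 4, 2, 3, 5]


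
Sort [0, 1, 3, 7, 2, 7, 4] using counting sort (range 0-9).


Count array: [1, 1, 1, 1, 1, 0, 0, 2, 0, 0]
Reconstruct: [0, 1, 2, 3, 4, 7, 7]


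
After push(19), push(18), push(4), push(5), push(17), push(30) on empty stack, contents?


push(19) -> [19]
push(18) -> [19, 18]
push(4) -> [19, 18, 4]
push(5) -> [19, 18, 4, 5]
push(17) -> [19, 18, 4, 5, 17]
push(30) -> [19, 18, 4, 5, 17, 30]
Final stack (bottom to top): [19, 18, 4, 5, 17, 30]


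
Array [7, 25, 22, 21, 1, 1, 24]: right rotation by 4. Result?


Right rotate by 4: [21, 1, 1, 24, 7, 25, 22]


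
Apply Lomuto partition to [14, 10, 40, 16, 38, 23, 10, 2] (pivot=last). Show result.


Elements <= 2 go left of pivot.
Result: [2, 10, 40, 16, 38, 23, 10, 14], pivot at index 0


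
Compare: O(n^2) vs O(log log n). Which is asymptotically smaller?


double-logarithmic grows slower than quadratic
O(log log n) is asymptotically smaller; O(n^2) grows faster


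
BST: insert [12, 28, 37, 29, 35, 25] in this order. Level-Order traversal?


Root = 12; build tree by BST insertion.
Level-Order traversal: [12, 28, 25, 37, 29, 35]


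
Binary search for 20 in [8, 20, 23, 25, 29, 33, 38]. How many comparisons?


Search for 20:
[0,6] mid=3 arr[3]=25
[0,2] mid=1 arr[1]=20
Total: 2 comparisons


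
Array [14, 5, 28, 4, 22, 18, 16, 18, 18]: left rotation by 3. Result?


Left rotate by 3: [4, 22, 18, 16, 18, 18, 14, 5, 28]


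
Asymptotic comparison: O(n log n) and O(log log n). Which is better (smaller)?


double-logarithmic grows slower than linearithmic
O(log log n) is asymptotically smaller; O(n log n) grows faster


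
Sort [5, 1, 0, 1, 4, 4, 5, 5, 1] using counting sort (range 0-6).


Count array: [1, 3, 0, 0, 2, 3, 0]
Reconstruct: [0, 1, 1, 1, 4, 4, 5, 5, 5]


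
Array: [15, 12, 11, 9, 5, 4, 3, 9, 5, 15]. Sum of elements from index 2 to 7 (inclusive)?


Prefix sums: [0, 15, 27, 38, 47, 52, 56, 59, 68, 73, 88]
Sum[2..7] = prefix[8] - prefix[2] = 68 - 27 = 41


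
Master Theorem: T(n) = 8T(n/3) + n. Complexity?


a=8, b=3, c=1. log_3(8)=1.893 > c=1. Case 1: O(n^log_b(a)) = O(n^1.893)
Complexity: O(n^1.893)


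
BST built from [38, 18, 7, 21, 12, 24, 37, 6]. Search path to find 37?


BST root = 38
Search for 37: compare at each node
Path: [38, 18, 21, 24, 37]


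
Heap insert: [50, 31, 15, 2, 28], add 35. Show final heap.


Append 35: [50, 31, 15, 2, 28, 35]
Bubble up: swap idx 5(35) with idx 2(15)
Result: [50, 31, 35, 2, 28, 15]


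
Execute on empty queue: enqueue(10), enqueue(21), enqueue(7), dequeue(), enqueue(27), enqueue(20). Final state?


enqueue(10) -> [10]
enqueue(21) -> [10, 21]
enqueue(7) -> [10, 21, 7]
dequeue() returns 10 -> [21, 7]
enqueue(27) -> [21, 7, 27]
enqueue(20) -> [21, 7, 27, 20]
Final queue (front to back): [21, 7, 27, 20]


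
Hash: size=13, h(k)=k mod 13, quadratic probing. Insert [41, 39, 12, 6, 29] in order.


Insertions: 41->slot 2; 39->slot 0; 12->slot 12; 6->slot 6; 29->slot 3
Table: [39, None, 41, 29, None, None, 6, None, None, None, None, None, 12]


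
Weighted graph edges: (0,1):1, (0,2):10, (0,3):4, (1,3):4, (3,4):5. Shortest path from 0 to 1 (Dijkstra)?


Dijkstra from 0:
Distances: {0: 0, 1: 1, 2: 10, 3: 4, 4: 9}
Shortest distance to 1 = 1, path = [0, 1]


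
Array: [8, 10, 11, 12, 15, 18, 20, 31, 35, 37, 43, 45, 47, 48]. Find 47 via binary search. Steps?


Search for 47:
[0,13] mid=6 arr[6]=20
[7,13] mid=10 arr[10]=43
[11,13] mid=12 arr[12]=47
Total: 3 comparisons


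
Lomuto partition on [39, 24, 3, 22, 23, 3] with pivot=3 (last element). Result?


Elements <= 3 go left of pivot.
Result: [3, 3, 39, 22, 23, 24], pivot at index 1


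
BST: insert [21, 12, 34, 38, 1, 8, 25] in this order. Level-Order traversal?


Root = 21; build tree by BST insertion.
Level-Order traversal: [21, 12, 34, 1, 25, 38, 8]


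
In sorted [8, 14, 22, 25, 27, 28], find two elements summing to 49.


Two pointers: lo=0, hi=5
Found pair: (22, 27) summing to 49


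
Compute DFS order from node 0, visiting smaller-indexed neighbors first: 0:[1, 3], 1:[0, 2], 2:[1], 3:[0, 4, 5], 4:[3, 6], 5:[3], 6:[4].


DFS stack-based: start with [0]
Visit order: [0, 1, 2, 3, 4, 6, 5]


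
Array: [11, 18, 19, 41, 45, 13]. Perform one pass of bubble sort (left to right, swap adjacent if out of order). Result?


After one pass: [11, 18, 19, 41, 13, 45]


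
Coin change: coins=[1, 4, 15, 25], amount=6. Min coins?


dp[0]=0; dp[i]=1+min(dp[i-c] for c in coins)
...dp[1]=1, dp[2]=2, dp[3]=3, dp[4]=1, dp[5]=2, dp[6]=3
Minimum coins for 6 = 3


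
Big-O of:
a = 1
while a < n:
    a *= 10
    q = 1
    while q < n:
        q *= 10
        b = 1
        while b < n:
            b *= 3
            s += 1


Per nesting level: O(log n) * O(log n) * O(log n) = O((log n)^3)
Complexity: O((log n)^3)


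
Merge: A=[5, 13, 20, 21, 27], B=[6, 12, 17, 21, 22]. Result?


Compare heads, take smaller each step.
Merged: [5, 6, 12, 13, 17, 20, 21, 21, 22, 27]


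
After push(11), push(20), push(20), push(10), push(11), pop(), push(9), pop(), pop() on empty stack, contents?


push(11) -> [11]
push(20) -> [11, 20]
push(20) -> [11, 20, 20]
push(10) -> [11, 20, 20, 10]
push(11) -> [11, 20, 20, 10, 11]
pop() returns 11 -> [11, 20, 20, 10]
push(9) -> [11, 20, 20, 10, 9]
pop() returns 9 -> [11, 20, 20, 10]
pop() returns 10 -> [11, 20, 20]
Final stack (bottom to top): [11, 20, 20]


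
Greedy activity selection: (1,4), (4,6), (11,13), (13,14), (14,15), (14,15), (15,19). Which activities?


Greedy: pick earliest-ending, then skip overlaps.
Selected (6 activities): [(1, 4), (4, 6), (11, 13), (13, 14), (14, 15), (15, 19)]


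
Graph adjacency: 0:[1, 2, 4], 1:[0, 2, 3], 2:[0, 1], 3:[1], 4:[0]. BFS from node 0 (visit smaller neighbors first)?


BFS queue: start with [0]
Visit order: [0, 1, 2, 4, 3]


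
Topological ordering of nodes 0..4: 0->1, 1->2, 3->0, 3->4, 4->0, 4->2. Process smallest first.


Kahn's algorithm, process smallest node first
Order: [3, 4, 0, 1, 2]


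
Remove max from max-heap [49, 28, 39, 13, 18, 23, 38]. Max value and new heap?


Max = 49
Replace root with last, heapify down
Resulting heap: [39, 28, 38, 13, 18, 23]


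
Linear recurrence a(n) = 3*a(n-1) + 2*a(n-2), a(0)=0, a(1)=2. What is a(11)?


Build bottom-up:
...a(9)=44726, a(10)=159294, a(11)=3*159294+2*44726=567334


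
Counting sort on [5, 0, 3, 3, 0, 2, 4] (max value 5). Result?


Count array: [2, 0, 1, 2, 1, 1]
Reconstruct: [0, 0, 2, 3, 3, 4, 5]


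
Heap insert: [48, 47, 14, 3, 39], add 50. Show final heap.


Append 50: [48, 47, 14, 3, 39, 50]
Bubble up: swap idx 5(50) with idx 2(14); swap idx 2(50) with idx 0(48)
Result: [50, 47, 48, 3, 39, 14]


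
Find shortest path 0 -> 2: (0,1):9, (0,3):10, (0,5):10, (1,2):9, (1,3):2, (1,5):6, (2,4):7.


Dijkstra from 0:
Distances: {0: 0, 1: 9, 2: 18, 3: 10, 4: 25, 5: 10}
Shortest distance to 2 = 18, path = [0, 1, 2]


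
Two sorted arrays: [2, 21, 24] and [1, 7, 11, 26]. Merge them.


Compare heads, take smaller each step.
Merged: [1, 2, 7, 11, 21, 24, 26]


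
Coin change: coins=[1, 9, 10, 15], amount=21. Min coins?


dp[0]=0; dp[i]=1+min(dp[i-c] for c in coins)
...dp[16]=2, dp[17]=3, dp[18]=2, dp[19]=2, dp[20]=2, dp[21]=3
Minimum coins for 21 = 3


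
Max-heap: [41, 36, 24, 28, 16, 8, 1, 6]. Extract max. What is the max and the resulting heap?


Max = 41
Replace root with last, heapify down
Resulting heap: [36, 28, 24, 6, 16, 8, 1]


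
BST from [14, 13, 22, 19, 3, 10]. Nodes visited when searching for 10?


BST root = 14
Search for 10: compare at each node
Path: [14, 13, 3, 10]


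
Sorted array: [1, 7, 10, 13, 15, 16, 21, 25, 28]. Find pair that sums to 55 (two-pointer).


Two pointers: lo=0, hi=8
No pair sums to 55


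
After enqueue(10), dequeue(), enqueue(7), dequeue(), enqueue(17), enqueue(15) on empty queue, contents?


enqueue(10) -> [10]
dequeue() returns 10 -> []
enqueue(7) -> [7]
dequeue() returns 7 -> []
enqueue(17) -> [17]
enqueue(15) -> [17, 15]
Final queue (front to back): [17, 15]


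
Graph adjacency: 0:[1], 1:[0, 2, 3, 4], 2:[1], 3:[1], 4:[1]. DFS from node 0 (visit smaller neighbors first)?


DFS stack-based: start with [0]
Visit order: [0, 1, 2, 3, 4]


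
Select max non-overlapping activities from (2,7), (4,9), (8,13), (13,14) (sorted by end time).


Greedy: pick earliest-ending, then skip overlaps.
Selected (3 activities): [(2, 7), (8, 13), (13, 14)]


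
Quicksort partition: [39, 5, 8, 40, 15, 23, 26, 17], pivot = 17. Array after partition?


Elements <= 17 go left of pivot.
Result: [5, 8, 15, 17, 39, 23, 26, 40], pivot at index 3


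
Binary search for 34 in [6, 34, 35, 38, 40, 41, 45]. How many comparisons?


Search for 34:
[0,6] mid=3 arr[3]=38
[0,2] mid=1 arr[1]=34
Total: 2 comparisons


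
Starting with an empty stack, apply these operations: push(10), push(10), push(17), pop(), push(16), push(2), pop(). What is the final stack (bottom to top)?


push(10) -> [10]
push(10) -> [10, 10]
push(17) -> [10, 10, 17]
pop() returns 17 -> [10, 10]
push(16) -> [10, 10, 16]
push(2) -> [10, 10, 16, 2]
pop() returns 2 -> [10, 10, 16]
Final stack (bottom to top): [10, 10, 16]


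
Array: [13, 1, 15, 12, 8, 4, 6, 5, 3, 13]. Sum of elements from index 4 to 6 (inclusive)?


Prefix sums: [0, 13, 14, 29, 41, 49, 53, 59, 64, 67, 80]
Sum[4..6] = prefix[7] - prefix[4] = 59 - 41 = 18


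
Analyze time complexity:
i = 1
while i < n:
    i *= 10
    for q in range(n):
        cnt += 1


Per nesting level: O(log n) * O(n) = O(n log n)
Complexity: O(n log n)


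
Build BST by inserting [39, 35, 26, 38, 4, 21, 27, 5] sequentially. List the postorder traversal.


Root = 39; build tree by BST insertion.
Postorder traversal: [5, 21, 4, 27, 26, 38, 35, 39]


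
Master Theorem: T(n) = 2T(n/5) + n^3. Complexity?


a=2, b=5, c=3. log_5(2)=0.431 < c=3. Case 3: O(n^c) = O(n^3)
Complexity: O(n^3)


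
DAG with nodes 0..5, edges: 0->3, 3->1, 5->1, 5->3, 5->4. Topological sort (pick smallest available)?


Kahn's algorithm, process smallest node first
Order: [0, 2, 5, 3, 1, 4]


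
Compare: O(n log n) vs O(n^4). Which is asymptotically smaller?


linearithmic grows slower than quartic
O(n log n) is asymptotically smaller; O(n^4) grows faster


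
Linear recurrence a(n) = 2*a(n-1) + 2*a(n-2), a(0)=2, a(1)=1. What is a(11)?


Build bottom-up:
...a(9)=6032, a(10)=16480, a(11)=2*16480+2*6032=45024


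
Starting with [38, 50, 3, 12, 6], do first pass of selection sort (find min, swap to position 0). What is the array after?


After one pass: [3, 50, 38, 12, 6]


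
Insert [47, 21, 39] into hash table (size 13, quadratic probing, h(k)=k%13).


Insertions: 47->slot 8; 21->slot 9; 39->slot 0
Table: [39, None, None, None, None, None, None, None, 47, 21, None, None, None]


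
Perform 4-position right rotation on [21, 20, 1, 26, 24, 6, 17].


Right rotate by 4: [26, 24, 6, 17, 21, 20, 1]


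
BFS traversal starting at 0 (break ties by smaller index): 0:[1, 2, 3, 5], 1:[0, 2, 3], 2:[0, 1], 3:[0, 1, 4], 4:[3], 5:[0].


BFS queue: start with [0]
Visit order: [0, 1, 2, 3, 5, 4]


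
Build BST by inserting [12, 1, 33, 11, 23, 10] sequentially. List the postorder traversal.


Root = 12; build tree by BST insertion.
Postorder traversal: [10, 11, 1, 23, 33, 12]


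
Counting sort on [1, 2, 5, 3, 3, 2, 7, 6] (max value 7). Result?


Count array: [0, 1, 2, 2, 0, 1, 1, 1]
Reconstruct: [1, 2, 2, 3, 3, 5, 6, 7]


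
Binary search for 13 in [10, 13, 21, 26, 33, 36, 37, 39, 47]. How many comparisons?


Search for 13:
[0,8] mid=4 arr[4]=33
[0,3] mid=1 arr[1]=13
Total: 2 comparisons


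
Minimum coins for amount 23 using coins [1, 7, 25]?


dp[0]=0; dp[i]=1+min(dp[i-c] for c in coins)
...dp[18]=6, dp[19]=7, dp[20]=8, dp[21]=3, dp[22]=4, dp[23]=5
Minimum coins for 23 = 5


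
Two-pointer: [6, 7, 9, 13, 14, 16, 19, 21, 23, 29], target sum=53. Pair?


Two pointers: lo=0, hi=9
No pair sums to 53


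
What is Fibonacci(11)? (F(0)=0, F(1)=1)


F(n)=F(n-1)+F(n-2)
...F(9)=34, F(10)=55, F(11)=89


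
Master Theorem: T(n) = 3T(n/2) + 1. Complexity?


a=3, b=2, c=0. log_2(3)=1.585 > c=0. Case 1: O(n^log_b(a)) = O(n^1.585)
Complexity: O(n^1.585)


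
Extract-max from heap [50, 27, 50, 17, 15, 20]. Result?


Max = 50
Replace root with last, heapify down
Resulting heap: [50, 27, 20, 17, 15]


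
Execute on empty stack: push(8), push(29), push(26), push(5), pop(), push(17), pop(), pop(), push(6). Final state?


push(8) -> [8]
push(29) -> [8, 29]
push(26) -> [8, 29, 26]
push(5) -> [8, 29, 26, 5]
pop() returns 5 -> [8, 29, 26]
push(17) -> [8, 29, 26, 17]
pop() returns 17 -> [8, 29, 26]
pop() returns 26 -> [8, 29]
push(6) -> [8, 29, 6]
Final stack (bottom to top): [8, 29, 6]


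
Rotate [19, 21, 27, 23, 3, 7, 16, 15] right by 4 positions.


Right rotate by 4: [3, 7, 16, 15, 19, 21, 27, 23]


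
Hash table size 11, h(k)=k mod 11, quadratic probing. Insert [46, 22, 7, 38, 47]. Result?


Insertions: 46->slot 2; 22->slot 0; 7->slot 7; 38->slot 5; 47->slot 3
Table: [22, None, 46, 47, None, 38, None, 7, None, None, None]


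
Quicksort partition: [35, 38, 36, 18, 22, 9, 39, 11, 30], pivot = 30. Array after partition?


Elements <= 30 go left of pivot.
Result: [18, 22, 9, 11, 30, 36, 39, 35, 38], pivot at index 4


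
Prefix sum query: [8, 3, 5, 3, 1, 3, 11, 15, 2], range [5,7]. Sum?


Prefix sums: [0, 8, 11, 16, 19, 20, 23, 34, 49, 51]
Sum[5..7] = prefix[8] - prefix[5] = 49 - 20 = 29


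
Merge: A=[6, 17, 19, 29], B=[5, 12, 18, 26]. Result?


Compare heads, take smaller each step.
Merged: [5, 6, 12, 17, 18, 19, 26, 29]


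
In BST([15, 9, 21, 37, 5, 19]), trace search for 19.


BST root = 15
Search for 19: compare at each node
Path: [15, 21, 19]


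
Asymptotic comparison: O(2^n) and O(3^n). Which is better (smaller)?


exponential grows slower than exponential (base 3)
O(2^n) is asymptotically smaller; O(3^n) grows faster


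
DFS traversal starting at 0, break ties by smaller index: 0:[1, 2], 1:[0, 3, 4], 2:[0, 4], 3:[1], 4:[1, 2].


DFS stack-based: start with [0]
Visit order: [0, 1, 3, 4, 2]


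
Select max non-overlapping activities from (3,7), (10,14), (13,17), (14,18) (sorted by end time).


Greedy: pick earliest-ending, then skip overlaps.
Selected (3 activities): [(3, 7), (10, 14), (14, 18)]


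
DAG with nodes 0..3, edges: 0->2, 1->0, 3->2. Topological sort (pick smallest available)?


Kahn's algorithm, process smallest node first
Order: [1, 0, 3, 2]


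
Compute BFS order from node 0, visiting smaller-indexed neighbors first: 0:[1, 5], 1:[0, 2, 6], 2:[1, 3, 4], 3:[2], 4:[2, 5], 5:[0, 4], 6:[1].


BFS queue: start with [0]
Visit order: [0, 1, 5, 2, 6, 4, 3]


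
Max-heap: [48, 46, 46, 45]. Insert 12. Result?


Append 12: [48, 46, 46, 45, 12]
Bubble up: no swaps needed
Result: [48, 46, 46, 45, 12]


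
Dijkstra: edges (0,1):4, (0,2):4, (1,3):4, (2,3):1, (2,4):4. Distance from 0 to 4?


Dijkstra from 0:
Distances: {0: 0, 1: 4, 2: 4, 3: 5, 4: 8}
Shortest distance to 4 = 8, path = [0, 2, 4]


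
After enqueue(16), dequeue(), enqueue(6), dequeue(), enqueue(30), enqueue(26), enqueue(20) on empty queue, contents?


enqueue(16) -> [16]
dequeue() returns 16 -> []
enqueue(6) -> [6]
dequeue() returns 6 -> []
enqueue(30) -> [30]
enqueue(26) -> [30, 26]
enqueue(20) -> [30, 26, 20]
Final queue (front to back): [30, 26, 20]


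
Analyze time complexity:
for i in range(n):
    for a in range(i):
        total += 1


Per nesting level: O(n) * O(n) [triangular over i] = O(n^2)
Complexity: O(n^2)


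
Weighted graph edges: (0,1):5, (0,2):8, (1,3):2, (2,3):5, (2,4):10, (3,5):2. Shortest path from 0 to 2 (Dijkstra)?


Dijkstra from 0:
Distances: {0: 0, 1: 5, 2: 8, 3: 7, 4: 18, 5: 9}
Shortest distance to 2 = 8, path = [0, 2]


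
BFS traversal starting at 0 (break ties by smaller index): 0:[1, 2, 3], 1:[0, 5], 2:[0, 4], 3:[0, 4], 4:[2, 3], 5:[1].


BFS queue: start with [0]
Visit order: [0, 1, 2, 3, 5, 4]


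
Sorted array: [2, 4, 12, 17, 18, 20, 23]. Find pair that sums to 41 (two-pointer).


Two pointers: lo=0, hi=6
Found pair: (18, 23) summing to 41


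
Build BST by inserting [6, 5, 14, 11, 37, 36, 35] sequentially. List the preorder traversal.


Root = 6; build tree by BST insertion.
Preorder traversal: [6, 5, 14, 11, 37, 36, 35]


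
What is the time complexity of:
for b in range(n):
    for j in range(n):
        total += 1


Per nesting level: O(n) * O(n) = O(n^2)
Complexity: O(n^2)


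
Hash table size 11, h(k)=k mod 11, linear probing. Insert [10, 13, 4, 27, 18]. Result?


Insertions: 10->slot 10; 13->slot 2; 4->slot 4; 27->slot 5; 18->slot 7
Table: [None, None, 13, None, 4, 27, None, 18, None, None, 10]


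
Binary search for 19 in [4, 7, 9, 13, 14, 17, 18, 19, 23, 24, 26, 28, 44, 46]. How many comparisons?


Search for 19:
[0,13] mid=6 arr[6]=18
[7,13] mid=10 arr[10]=26
[7,9] mid=8 arr[8]=23
[7,7] mid=7 arr[7]=19
Total: 4 comparisons


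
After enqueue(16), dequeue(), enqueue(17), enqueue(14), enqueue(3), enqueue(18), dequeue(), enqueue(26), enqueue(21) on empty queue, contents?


enqueue(16) -> [16]
dequeue() returns 16 -> []
enqueue(17) -> [17]
enqueue(14) -> [17, 14]
enqueue(3) -> [17, 14, 3]
enqueue(18) -> [17, 14, 3, 18]
dequeue() returns 17 -> [14, 3, 18]
enqueue(26) -> [14, 3, 18, 26]
enqueue(21) -> [14, 3, 18, 26, 21]
Final queue (front to back): [14, 3, 18, 26, 21]


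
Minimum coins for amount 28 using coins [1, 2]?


dp[0]=0; dp[i]=1+min(dp[i-c] for c in coins)
...dp[23]=12, dp[24]=12, dp[25]=13, dp[26]=13, dp[27]=14, dp[28]=14
Minimum coins for 28 = 14


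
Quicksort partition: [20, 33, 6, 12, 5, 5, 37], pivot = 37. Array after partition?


Elements <= 37 go left of pivot.
Result: [20, 33, 6, 12, 5, 5, 37], pivot at index 6


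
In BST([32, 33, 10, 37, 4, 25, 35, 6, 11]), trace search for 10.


BST root = 32
Search for 10: compare at each node
Path: [32, 10]


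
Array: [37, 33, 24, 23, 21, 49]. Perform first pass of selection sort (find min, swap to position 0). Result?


After one pass: [21, 33, 24, 23, 37, 49]


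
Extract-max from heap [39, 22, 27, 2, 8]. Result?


Max = 39
Replace root with last, heapify down
Resulting heap: [27, 22, 8, 2]


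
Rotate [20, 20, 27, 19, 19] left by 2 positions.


Left rotate by 2: [27, 19, 19, 20, 20]


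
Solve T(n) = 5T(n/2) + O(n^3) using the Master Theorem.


a=5, b=2, c=3. log_2(5)=2.322 < c=3. Case 3: O(n^c) = O(n^3)
Complexity: O(n^3)


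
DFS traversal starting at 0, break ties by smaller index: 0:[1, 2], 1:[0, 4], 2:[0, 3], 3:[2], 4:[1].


DFS stack-based: start with [0]
Visit order: [0, 1, 4, 2, 3]


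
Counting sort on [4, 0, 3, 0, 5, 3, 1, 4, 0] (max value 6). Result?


Count array: [3, 1, 0, 2, 2, 1, 0]
Reconstruct: [0, 0, 0, 1, 3, 3, 4, 4, 5]


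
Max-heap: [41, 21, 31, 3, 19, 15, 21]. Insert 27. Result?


Append 27: [41, 21, 31, 3, 19, 15, 21, 27]
Bubble up: swap idx 7(27) with idx 3(3); swap idx 3(27) with idx 1(21)
Result: [41, 27, 31, 21, 19, 15, 21, 3]


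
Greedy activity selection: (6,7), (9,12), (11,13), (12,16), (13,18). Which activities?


Greedy: pick earliest-ending, then skip overlaps.
Selected (3 activities): [(6, 7), (9, 12), (12, 16)]


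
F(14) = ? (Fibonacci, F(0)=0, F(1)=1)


F(n)=F(n-1)+F(n-2)
...F(12)=144, F(13)=233, F(14)=377


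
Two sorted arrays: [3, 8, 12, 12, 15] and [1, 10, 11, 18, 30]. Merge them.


Compare heads, take smaller each step.
Merged: [1, 3, 8, 10, 11, 12, 12, 15, 18, 30]


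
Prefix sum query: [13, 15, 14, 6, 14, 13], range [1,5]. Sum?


Prefix sums: [0, 13, 28, 42, 48, 62, 75]
Sum[1..5] = prefix[6] - prefix[1] = 75 - 13 = 62


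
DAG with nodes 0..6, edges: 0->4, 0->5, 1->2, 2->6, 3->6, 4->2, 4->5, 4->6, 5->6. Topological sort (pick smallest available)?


Kahn's algorithm, process smallest node first
Order: [0, 1, 3, 4, 2, 5, 6]


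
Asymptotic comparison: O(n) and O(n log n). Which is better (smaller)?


linear grows slower than linearithmic
O(n) is asymptotically smaller; O(n log n) grows faster


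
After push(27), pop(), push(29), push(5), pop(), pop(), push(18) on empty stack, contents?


push(27) -> [27]
pop() returns 27 -> []
push(29) -> [29]
push(5) -> [29, 5]
pop() returns 5 -> [29]
pop() returns 29 -> []
push(18) -> [18]
Final stack (bottom to top): [18]


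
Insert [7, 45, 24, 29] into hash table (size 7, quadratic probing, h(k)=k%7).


Insertions: 7->slot 0; 45->slot 3; 24->slot 4; 29->slot 1
Table: [7, 29, None, 45, 24, None, None]


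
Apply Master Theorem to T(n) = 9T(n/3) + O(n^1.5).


a=9, b=3, c=1.5. log_3(9)=2 > c=1.5. Case 1: O(n^log_b(a)) = O(n^2)
Complexity: O(n^2)


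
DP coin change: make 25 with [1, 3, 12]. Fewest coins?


dp[0]=0; dp[i]=1+min(dp[i-c] for c in coins)
...dp[20]=5, dp[21]=4, dp[22]=5, dp[23]=6, dp[24]=2, dp[25]=3
Minimum coins for 25 = 3


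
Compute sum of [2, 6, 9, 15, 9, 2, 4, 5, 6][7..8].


Prefix sums: [0, 2, 8, 17, 32, 41, 43, 47, 52, 58]
Sum[7..8] = prefix[9] - prefix[7] = 58 - 47 = 11


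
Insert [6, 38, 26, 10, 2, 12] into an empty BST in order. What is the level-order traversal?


Root = 6; build tree by BST insertion.
Level-Order traversal: [6, 2, 38, 26, 10, 12]


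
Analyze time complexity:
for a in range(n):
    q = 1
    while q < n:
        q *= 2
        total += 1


Per nesting level: O(n) * O(log n) = O(n log n)
Complexity: O(n log n)


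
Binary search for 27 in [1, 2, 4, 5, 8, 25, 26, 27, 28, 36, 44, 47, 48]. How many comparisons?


Search for 27:
[0,12] mid=6 arr[6]=26
[7,12] mid=9 arr[9]=36
[7,8] mid=7 arr[7]=27
Total: 3 comparisons


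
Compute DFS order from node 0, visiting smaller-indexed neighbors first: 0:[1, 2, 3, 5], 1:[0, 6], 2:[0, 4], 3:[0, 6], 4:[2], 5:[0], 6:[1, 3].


DFS stack-based: start with [0]
Visit order: [0, 1, 6, 3, 2, 4, 5]


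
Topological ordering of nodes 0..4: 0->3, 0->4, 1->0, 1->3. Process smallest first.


Kahn's algorithm, process smallest node first
Order: [1, 0, 2, 3, 4]


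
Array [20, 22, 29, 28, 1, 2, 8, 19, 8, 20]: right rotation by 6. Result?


Right rotate by 6: [1, 2, 8, 19, 8, 20, 20, 22, 29, 28]


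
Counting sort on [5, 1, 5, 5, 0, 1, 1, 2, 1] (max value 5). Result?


Count array: [1, 4, 1, 0, 0, 3]
Reconstruct: [0, 1, 1, 1, 1, 2, 5, 5, 5]


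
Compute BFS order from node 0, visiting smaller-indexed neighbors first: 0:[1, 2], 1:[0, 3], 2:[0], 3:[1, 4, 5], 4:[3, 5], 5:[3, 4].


BFS queue: start with [0]
Visit order: [0, 1, 2, 3, 4, 5]


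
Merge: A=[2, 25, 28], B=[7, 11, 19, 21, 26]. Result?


Compare heads, take smaller each step.
Merged: [2, 7, 11, 19, 21, 25, 26, 28]


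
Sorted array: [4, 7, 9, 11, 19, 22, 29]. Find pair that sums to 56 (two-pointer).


Two pointers: lo=0, hi=6
No pair sums to 56


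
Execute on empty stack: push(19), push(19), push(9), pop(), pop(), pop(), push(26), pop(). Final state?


push(19) -> [19]
push(19) -> [19, 19]
push(9) -> [19, 19, 9]
pop() returns 9 -> [19, 19]
pop() returns 19 -> [19]
pop() returns 19 -> []
push(26) -> [26]
pop() returns 26 -> []
Final stack (bottom to top): []


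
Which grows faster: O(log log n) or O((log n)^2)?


double-logarithmic grows slower than polylogarithmic
O(log log n) is asymptotically smaller; O((log n)^2) grows faster


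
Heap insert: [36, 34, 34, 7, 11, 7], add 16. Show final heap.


Append 16: [36, 34, 34, 7, 11, 7, 16]
Bubble up: no swaps needed
Result: [36, 34, 34, 7, 11, 7, 16]


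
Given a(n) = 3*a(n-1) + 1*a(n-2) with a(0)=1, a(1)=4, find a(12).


Build bottom-up:
...a(10)=184318, a(11)=608761, a(12)=3*608761+1*184318=2010601


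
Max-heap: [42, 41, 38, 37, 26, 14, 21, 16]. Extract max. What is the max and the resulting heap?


Max = 42
Replace root with last, heapify down
Resulting heap: [41, 37, 38, 16, 26, 14, 21]


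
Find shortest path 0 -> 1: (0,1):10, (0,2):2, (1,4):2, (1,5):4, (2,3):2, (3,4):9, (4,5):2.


Dijkstra from 0:
Distances: {0: 0, 1: 10, 2: 2, 3: 4, 4: 12, 5: 14}
Shortest distance to 1 = 10, path = [0, 1]


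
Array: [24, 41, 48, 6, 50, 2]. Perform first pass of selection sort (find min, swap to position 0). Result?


After one pass: [2, 41, 48, 6, 50, 24]


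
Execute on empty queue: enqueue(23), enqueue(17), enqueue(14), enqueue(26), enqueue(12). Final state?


enqueue(23) -> [23]
enqueue(17) -> [23, 17]
enqueue(14) -> [23, 17, 14]
enqueue(26) -> [23, 17, 14, 26]
enqueue(12) -> [23, 17, 14, 26, 12]
Final queue (front to back): [23, 17, 14, 26, 12]


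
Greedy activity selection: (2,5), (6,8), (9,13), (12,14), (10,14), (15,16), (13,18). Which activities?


Greedy: pick earliest-ending, then skip overlaps.
Selected (4 activities): [(2, 5), (6, 8), (9, 13), (15, 16)]


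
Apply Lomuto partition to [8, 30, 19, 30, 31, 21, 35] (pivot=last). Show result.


Elements <= 35 go left of pivot.
Result: [8, 30, 19, 30, 31, 21, 35], pivot at index 6


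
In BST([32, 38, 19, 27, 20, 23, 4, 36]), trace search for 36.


BST root = 32
Search for 36: compare at each node
Path: [32, 38, 36]


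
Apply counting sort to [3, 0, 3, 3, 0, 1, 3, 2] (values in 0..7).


Count array: [2, 1, 1, 4, 0, 0, 0, 0]
Reconstruct: [0, 0, 1, 2, 3, 3, 3, 3]


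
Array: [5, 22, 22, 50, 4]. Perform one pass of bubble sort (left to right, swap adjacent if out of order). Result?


After one pass: [5, 22, 22, 4, 50]


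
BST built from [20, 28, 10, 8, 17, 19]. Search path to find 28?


BST root = 20
Search for 28: compare at each node
Path: [20, 28]


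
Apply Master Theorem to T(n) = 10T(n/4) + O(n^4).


a=10, b=4, c=4. log_4(10)=1.661 < c=4. Case 3: O(n^c) = O(n^4)
Complexity: O(n^4)


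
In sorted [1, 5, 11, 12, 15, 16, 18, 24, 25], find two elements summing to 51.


Two pointers: lo=0, hi=8
No pair sums to 51


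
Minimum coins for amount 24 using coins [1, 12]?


dp[0]=0; dp[i]=1+min(dp[i-c] for c in coins)
...dp[19]=8, dp[20]=9, dp[21]=10, dp[22]=11, dp[23]=12, dp[24]=2
Minimum coins for 24 = 2


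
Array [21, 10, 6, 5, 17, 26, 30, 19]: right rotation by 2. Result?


Right rotate by 2: [30, 19, 21, 10, 6, 5, 17, 26]


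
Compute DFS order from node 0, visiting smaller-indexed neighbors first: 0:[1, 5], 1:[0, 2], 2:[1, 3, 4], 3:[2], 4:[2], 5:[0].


DFS stack-based: start with [0]
Visit order: [0, 1, 2, 3, 4, 5]


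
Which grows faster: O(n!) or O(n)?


linear grows slower than factorial
O(n) is asymptotically smaller; O(n!) grows faster


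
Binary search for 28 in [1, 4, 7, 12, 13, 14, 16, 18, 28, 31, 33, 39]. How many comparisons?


Search for 28:
[0,11] mid=5 arr[5]=14
[6,11] mid=8 arr[8]=28
Total: 2 comparisons


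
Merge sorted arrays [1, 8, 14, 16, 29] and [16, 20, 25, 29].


Compare heads, take smaller each step.
Merged: [1, 8, 14, 16, 16, 20, 25, 29, 29]


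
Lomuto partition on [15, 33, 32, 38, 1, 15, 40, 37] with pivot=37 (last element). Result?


Elements <= 37 go left of pivot.
Result: [15, 33, 32, 1, 15, 37, 40, 38], pivot at index 5


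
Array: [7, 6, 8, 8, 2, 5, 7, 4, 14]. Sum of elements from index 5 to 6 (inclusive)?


Prefix sums: [0, 7, 13, 21, 29, 31, 36, 43, 47, 61]
Sum[5..6] = prefix[7] - prefix[5] = 43 - 31 = 12


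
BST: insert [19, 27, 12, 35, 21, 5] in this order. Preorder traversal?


Root = 19; build tree by BST insertion.
Preorder traversal: [19, 12, 5, 27, 21, 35]


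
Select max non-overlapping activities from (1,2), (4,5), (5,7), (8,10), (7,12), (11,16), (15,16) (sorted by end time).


Greedy: pick earliest-ending, then skip overlaps.
Selected (5 activities): [(1, 2), (4, 5), (5, 7), (8, 10), (11, 16)]


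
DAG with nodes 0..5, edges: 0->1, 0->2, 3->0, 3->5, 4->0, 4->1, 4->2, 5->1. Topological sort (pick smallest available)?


Kahn's algorithm, process smallest node first
Order: [3, 4, 0, 2, 5, 1]


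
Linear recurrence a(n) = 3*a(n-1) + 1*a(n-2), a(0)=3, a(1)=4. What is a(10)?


Build bottom-up:
...a(8)=19275, a(9)=63661, a(10)=3*63661+1*19275=210258


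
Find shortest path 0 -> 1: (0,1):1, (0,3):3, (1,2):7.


Dijkstra from 0:
Distances: {0: 0, 1: 1, 2: 8, 3: 3}
Shortest distance to 1 = 1, path = [0, 1]


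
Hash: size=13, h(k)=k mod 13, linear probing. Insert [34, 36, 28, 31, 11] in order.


Insertions: 34->slot 8; 36->slot 10; 28->slot 2; 31->slot 5; 11->slot 11
Table: [None, None, 28, None, None, 31, None, None, 34, None, 36, 11, None]


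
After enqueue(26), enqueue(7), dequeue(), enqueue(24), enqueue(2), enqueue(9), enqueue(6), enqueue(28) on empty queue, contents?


enqueue(26) -> [26]
enqueue(7) -> [26, 7]
dequeue() returns 26 -> [7]
enqueue(24) -> [7, 24]
enqueue(2) -> [7, 24, 2]
enqueue(9) -> [7, 24, 2, 9]
enqueue(6) -> [7, 24, 2, 9, 6]
enqueue(28) -> [7, 24, 2, 9, 6, 28]
Final queue (front to back): [7, 24, 2, 9, 6, 28]


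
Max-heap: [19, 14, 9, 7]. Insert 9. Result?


Append 9: [19, 14, 9, 7, 9]
Bubble up: no swaps needed
Result: [19, 14, 9, 7, 9]


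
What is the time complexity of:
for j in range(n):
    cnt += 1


Per nesting level: O(n) = O(n)
Complexity: O(n)


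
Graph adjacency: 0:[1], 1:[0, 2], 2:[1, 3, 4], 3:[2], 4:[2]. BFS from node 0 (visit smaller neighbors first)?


BFS queue: start with [0]
Visit order: [0, 1, 2, 3, 4]


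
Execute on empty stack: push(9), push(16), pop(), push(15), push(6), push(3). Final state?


push(9) -> [9]
push(16) -> [9, 16]
pop() returns 16 -> [9]
push(15) -> [9, 15]
push(6) -> [9, 15, 6]
push(3) -> [9, 15, 6, 3]
Final stack (bottom to top): [9, 15, 6, 3]


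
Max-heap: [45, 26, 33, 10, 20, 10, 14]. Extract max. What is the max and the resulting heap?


Max = 45
Replace root with last, heapify down
Resulting heap: [33, 26, 14, 10, 20, 10]


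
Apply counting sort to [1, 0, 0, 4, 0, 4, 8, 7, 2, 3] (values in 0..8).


Count array: [3, 1, 1, 1, 2, 0, 0, 1, 1]
Reconstruct: [0, 0, 0, 1, 2, 3, 4, 4, 7, 8]


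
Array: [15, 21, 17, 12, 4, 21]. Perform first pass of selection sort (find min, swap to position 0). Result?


After one pass: [4, 21, 17, 12, 15, 21]


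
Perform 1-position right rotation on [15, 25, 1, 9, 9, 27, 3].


Right rotate by 1: [3, 15, 25, 1, 9, 9, 27]


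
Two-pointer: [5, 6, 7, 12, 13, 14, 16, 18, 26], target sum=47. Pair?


Two pointers: lo=0, hi=8
No pair sums to 47


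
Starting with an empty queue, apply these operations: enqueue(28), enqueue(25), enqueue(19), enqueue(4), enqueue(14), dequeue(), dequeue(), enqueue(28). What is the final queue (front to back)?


enqueue(28) -> [28]
enqueue(25) -> [28, 25]
enqueue(19) -> [28, 25, 19]
enqueue(4) -> [28, 25, 19, 4]
enqueue(14) -> [28, 25, 19, 4, 14]
dequeue() returns 28 -> [25, 19, 4, 14]
dequeue() returns 25 -> [19, 4, 14]
enqueue(28) -> [19, 4, 14, 28]
Final queue (front to back): [19, 4, 14, 28]
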